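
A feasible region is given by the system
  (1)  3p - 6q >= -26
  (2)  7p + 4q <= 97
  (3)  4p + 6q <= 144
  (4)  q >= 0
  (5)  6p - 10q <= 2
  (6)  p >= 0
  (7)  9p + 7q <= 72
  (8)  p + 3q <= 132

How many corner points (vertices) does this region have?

Of the 28 pairwise boundary intersections, those satisfying every inequality are:
  (0, 13/3)
  (10/3, 6)
  (1/3, 0)
  (0, 0)
  (367/66, 69/22)

5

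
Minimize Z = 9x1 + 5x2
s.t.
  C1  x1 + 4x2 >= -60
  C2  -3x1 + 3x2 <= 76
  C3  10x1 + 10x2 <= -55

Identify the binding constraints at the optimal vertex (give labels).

C1 and C2

Vertices and Z = 9x1 + 5x2:
  (-484/15, -104/15) → Z = -4876/15
  (38/3, -109/6) → Z = 139/6
  (-185/12, 119/12) → Z = -535/6

The minimum is at (-484/15, -104/15). Substituting into each constraint, equality holds for C1 and C2; the remaining constraints have slack.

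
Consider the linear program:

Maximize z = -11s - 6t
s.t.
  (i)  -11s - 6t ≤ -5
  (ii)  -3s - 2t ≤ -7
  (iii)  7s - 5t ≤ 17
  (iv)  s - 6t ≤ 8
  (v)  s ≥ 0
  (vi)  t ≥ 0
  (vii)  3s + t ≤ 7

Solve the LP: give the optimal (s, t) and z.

Corner points and z = -11s - 6t:
  (0, 7/2) → z = -21
  (7/3, 0) → z = -77/3
  (0, 7) → z = -42

s = 0, t = 7/2, maximum z = -21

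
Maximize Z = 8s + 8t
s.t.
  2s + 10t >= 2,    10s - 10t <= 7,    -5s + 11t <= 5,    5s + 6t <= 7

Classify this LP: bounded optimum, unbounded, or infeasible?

Extreme points and Z = 8s + 8t:
  (3/4, 1/20) → Z = 32/5
  (-7/18, 5/18) → Z = -8/9
  (56/55, 7/22) → Z = 588/55
  (47/85, 12/17) → Z = 856/85
The feasible region has finitely many vertices and no improving ray; the maximum is 588/55 at (56/55, 7/22).

bounded optimum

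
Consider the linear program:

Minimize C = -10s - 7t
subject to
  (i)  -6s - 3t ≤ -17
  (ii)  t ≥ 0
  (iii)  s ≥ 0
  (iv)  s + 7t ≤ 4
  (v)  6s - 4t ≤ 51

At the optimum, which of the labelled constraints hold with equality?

Extreme points and C = -10s - 7t:
  (17/6, 0) → C = -85/3
  (107/39, 7/39) → C = -373/13
  (4, 0) → C = -40

The minimum is at (4, 0). Substituting into each constraint, equality holds for (ii) and (iv); the remaining constraints have slack.

(ii) and (iv)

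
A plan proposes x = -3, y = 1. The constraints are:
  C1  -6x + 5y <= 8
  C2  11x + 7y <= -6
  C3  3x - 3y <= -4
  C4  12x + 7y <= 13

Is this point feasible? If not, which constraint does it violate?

Constraint C1: -6x + 5y = 23, which is not ≤ 8. All other constraints are satisfied.

not feasible — violates C1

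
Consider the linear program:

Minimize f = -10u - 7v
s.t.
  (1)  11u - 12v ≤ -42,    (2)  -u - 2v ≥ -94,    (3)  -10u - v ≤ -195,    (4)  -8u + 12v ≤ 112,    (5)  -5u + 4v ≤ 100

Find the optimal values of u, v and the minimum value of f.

u = 70/3, v = 224/9, minimum f = -3668/9

Feasible corners and f = -10u - 7v:
  (2298/131, 2565/131) → f = -40935/131
  (70/3, 224/9) → f = -3668/9
  (557/32, 335/16) → f = -2565/8

At the optimal vertex, 11u - 12v = -42 and -8u + 12v = 112.
Solving simultaneously gives u = 70/3, v = 224/9.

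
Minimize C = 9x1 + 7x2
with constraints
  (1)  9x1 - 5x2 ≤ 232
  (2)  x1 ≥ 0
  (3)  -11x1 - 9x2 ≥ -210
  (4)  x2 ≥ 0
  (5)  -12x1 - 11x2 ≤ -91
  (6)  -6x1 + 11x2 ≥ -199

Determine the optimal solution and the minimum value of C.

Corner points and C = 9x1 + 7x2:
  (0, 70/3) → C = 490/3
  (0, 91/11) → C = 637/11
  (210/11, 0) → C = 1890/11
  (91/12, 0) → C = 273/4

x1 = 0, x2 = 91/11, minimum C = 637/11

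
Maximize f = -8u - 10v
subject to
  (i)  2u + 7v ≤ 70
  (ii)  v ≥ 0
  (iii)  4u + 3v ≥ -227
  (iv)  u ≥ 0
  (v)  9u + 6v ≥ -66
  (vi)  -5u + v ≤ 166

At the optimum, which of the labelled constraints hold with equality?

Vertices and f = -8u - 10v:
  (35, 0) → f = -280
  (0, 10) → f = -100
  (0, 0) → f = 0

The maximum is at (0, 0). Substituting into each constraint, equality holds for (ii) and (iv); the remaining constraints have slack.

(ii) and (iv)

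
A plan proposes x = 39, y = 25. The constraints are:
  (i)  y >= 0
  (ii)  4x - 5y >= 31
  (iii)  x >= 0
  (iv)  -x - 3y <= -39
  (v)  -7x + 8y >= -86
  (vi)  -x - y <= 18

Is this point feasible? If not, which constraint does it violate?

feasible

(i): 25 ≥ 0 ✓
(ii): 31 ≥ 31 ✓
(iii): 39 ≥ 0 ✓
(iv): -114 ≤ -39 ✓
(v): -73 ≥ -86 ✓
(vi): -64 ≤ 18 ✓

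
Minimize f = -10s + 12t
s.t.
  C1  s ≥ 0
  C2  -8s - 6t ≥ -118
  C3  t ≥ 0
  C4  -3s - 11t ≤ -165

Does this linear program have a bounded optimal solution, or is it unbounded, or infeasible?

bounded optimum

Feasible corners and f = -10s + 12t:
  (0, 59/3) → f = 236
  (0, 15) → f = 180
  (22/5, 69/5) → f = 608/5
The feasible region has finitely many vertices and no improving ray; the minimum is 608/5 at (22/5, 69/5).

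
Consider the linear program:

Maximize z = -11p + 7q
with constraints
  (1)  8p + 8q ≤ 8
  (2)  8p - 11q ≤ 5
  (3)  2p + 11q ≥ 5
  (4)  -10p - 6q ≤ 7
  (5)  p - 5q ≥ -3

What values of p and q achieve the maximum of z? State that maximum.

p = -8/21, q = 11/21, maximum z = 55/7

Extreme points and z = -11p + 7q:
  (2/3, 1/3) → z = -5
  (1/3, 2/3) → z = 1
  (-8/21, 11/21) → z = 55/7

The binding constraints are 2p + 11q = 5 and p - 5q = -3.
Solving simultaneously gives p = -8/21, q = 11/21.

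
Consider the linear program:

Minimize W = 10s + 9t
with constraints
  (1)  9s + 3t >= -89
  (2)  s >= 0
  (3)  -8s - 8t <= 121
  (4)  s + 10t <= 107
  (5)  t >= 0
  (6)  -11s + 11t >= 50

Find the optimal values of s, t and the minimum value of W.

s = 0, t = 50/11, minimum W = 450/11

Feasible corners and W = 10s + 9t:
  (0, 107/10) → W = 963/10
  (0, 50/11) → W = 450/11
  (677/121, 1227/121) → W = 17813/121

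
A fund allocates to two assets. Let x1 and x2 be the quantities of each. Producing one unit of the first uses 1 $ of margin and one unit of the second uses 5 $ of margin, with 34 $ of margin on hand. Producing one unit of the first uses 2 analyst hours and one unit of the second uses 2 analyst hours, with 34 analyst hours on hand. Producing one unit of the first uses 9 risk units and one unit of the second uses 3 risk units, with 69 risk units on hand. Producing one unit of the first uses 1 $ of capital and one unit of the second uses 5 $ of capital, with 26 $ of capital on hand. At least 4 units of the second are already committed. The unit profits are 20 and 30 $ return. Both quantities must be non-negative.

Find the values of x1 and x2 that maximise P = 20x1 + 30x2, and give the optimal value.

x1 = 6, x2 = 4, maximum P = 240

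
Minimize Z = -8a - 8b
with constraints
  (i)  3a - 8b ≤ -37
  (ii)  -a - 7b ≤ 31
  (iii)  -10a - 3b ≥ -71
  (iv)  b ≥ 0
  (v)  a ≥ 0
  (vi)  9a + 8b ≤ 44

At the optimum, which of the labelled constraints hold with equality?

Extreme points and Z = -8a - 8b:
  (0, 37/8) → Z = -37
  (7/12, 155/32) → Z = -521/12
  (0, 11/2) → Z = -44

The minimum is at (0, 11/2). Substituting into each constraint, equality holds for (v) and (vi); the remaining constraints have slack.

(v) and (vi)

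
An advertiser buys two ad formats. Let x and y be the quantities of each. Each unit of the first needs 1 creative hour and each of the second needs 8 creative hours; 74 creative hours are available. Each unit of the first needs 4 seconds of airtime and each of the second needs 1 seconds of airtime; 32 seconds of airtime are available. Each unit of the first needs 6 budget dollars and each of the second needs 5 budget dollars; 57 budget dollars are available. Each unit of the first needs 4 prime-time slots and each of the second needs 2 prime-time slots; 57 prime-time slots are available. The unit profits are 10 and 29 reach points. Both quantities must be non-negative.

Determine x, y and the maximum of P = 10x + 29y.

x = 2, y = 9, maximum P = 281

Corner points and P = 10x + 29y:
  (0, 0) → P = 0
  (0, 37/4) → P = 1073/4
  (8, 0) → P = 80
  (2, 9) → P = 281
  (103/14, 18/7) → P = 1037/7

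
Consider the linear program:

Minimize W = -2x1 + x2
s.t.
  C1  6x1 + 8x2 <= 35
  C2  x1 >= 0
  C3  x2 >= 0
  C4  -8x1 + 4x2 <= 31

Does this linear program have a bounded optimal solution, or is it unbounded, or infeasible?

Feasible corners and W = -2x1 + x2:
  (0, 35/8) → W = 35/8
  (35/6, 0) → W = -35/3
  (0, 0) → W = 0
The feasible region has finitely many vertices and no improving ray; the minimum is -35/3 at (35/6, 0).

bounded optimum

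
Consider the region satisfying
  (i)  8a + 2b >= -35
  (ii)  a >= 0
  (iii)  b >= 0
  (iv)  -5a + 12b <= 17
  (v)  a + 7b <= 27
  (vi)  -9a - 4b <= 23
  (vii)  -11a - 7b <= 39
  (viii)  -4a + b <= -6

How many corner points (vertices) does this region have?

Pairwise boundary intersections that survive every other constraint:
  (27, 0)
  (3/2, 0)
  (205/47, 152/47)
  (89/43, 98/43)

4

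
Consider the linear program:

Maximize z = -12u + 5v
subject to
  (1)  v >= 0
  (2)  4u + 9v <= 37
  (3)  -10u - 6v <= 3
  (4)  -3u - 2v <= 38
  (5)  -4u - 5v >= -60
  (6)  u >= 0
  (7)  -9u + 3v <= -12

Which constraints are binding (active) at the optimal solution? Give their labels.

Corner points and z = -12u + 5v:
  (37/4, 0) → z = -111
  (4/3, 0) → z = -16
  (73/31, 95/31) → z = -401/31

The maximum is at (73/31, 95/31). Substituting into each constraint, equality holds for (2) and (7); the remaining constraints have slack.

(2) and (7)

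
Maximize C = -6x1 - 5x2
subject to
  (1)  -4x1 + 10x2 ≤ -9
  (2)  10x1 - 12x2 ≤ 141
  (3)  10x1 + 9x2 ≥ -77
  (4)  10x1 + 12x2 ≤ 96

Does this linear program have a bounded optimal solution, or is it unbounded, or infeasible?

bounded optimum

Feasible corners and C = -6x1 - 5x2:
  (-689/136, -199/68) → C = 1531/34
  (267/37, 147/74) → C = -3939/74
  (23/14, -218/21) → C = 883/21
  (237/20, -15/8) → C = -2469/40
The feasible region has finitely many vertices and no improving ray; the maximum is 1531/34 at (-689/136, -199/68).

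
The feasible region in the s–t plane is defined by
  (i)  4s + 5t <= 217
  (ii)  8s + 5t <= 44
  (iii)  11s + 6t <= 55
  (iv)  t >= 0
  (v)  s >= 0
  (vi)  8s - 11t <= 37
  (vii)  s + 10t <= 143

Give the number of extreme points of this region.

Intersecting each pair of boundary lines and keeping only the points that satisfy every inequality leaves:
  (11/7, 44/7)
  (0, 44/5)
  (827/169, 33/169)
  (0, 0)
  (37/8, 0)

5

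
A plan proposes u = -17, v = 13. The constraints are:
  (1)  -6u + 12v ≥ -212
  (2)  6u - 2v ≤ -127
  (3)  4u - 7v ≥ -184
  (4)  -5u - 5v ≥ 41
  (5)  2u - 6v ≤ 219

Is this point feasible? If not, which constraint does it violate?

not feasible — violates (4)

Constraint (4): -5u - 5v = 20, which is not ≥ 41. All other constraints are satisfied.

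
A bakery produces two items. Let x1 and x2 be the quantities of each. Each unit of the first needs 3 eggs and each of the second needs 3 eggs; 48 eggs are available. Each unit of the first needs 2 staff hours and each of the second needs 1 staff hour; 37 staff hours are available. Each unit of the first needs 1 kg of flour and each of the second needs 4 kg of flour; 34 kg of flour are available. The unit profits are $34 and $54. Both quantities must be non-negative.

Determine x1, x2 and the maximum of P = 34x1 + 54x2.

Extreme points and P = 34x1 + 54x2:
  (0, 0) → P = 0
  (0, 17/2) → P = 459
  (16, 0) → P = 544
  (10, 6) → P = 664

x1 = 10, x2 = 6, maximum P = 664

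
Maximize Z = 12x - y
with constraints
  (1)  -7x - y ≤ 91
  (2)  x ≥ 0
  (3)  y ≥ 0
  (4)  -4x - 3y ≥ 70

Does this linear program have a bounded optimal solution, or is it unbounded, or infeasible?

The boundaries -7x - y = 91 and x = 0 meet at (0, -91), but that point violates y ≥ 0. Every candidate vertex is excluded by some other constraint, so the feasible region is empty.

infeasible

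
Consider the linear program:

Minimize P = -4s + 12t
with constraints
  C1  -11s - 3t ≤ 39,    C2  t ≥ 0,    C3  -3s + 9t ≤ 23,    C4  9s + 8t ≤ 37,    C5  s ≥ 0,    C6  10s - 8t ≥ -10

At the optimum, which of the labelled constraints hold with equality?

C2 and C4

Vertices and P = -4s + 12t:
  (37/9, 0) → P = -148/9
  (0, 0) → P = 0
  (27/19, 115/38) → P = 582/19
  (0, 5/4) → P = 15

The minimum is at (37/9, 0). Substituting into each constraint, equality holds for C2 and C4; the remaining constraints have slack.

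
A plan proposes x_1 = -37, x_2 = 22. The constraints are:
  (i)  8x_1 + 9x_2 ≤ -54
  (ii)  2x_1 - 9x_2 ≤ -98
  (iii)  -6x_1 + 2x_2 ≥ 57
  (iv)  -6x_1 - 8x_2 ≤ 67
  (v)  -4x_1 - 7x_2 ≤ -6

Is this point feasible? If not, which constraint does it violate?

(i): -98 ≤ -54 ✓
(ii): -272 ≤ -98 ✓
(iii): 266 ≥ 57 ✓
(iv): 46 ≤ 67 ✓
(v): -6 ≤ -6 ✓

feasible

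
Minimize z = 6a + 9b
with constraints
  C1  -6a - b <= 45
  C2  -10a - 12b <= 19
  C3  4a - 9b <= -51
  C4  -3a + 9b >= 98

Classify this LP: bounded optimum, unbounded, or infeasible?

Corner points and z = 6a + 9b:
  (-503/57, 151/19) → z = 353/19
  (47, 239/9) → z = 521
The feasible region has finitely many vertices and no improving ray; the minimum is 353/19 at (-503/57, 151/19).

bounded optimum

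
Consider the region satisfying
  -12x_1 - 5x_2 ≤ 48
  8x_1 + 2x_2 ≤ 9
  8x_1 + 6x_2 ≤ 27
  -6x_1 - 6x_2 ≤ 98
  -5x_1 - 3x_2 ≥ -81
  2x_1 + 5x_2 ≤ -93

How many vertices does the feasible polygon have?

4

Of the 15 pairwise boundary intersections, those satisfying every inequality are:
  (101/21, -148/7)
  (9/2, -102/5)
  (125/18, -419/18)
  (77/12, -127/6)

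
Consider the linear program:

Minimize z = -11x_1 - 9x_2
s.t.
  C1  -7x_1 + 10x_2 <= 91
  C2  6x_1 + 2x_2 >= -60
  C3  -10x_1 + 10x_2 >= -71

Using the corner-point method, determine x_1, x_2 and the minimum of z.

Vertices and z = -11x_1 - 9x_2:
  (-391/37, 63/37) → z = 3734/37
  (54, 469/10) → z = -10161/10
  (-229/40, -513/40) → z = 892/5

x_1 = 54, x_2 = 469/10, minimum z = -10161/10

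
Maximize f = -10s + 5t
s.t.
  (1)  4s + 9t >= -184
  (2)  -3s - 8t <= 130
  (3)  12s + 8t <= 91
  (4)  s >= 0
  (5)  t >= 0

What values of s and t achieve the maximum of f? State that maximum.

s = 0, t = 91/8, maximum f = 455/8

The optimum lies where 12s + 8t = 91 and s = 0.
Solving simultaneously gives s = 0, t = 91/8.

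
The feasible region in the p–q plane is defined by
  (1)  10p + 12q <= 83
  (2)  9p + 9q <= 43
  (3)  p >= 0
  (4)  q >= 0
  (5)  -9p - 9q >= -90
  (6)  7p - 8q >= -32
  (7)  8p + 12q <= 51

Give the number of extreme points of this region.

5

The feasible vertices (each the meet of two boundaries and inside every other half-plane) are:
  (43/9, 0)
  (19/12, 115/36)
  (0, 0)
  (0, 4)
  (6/37, 613/148)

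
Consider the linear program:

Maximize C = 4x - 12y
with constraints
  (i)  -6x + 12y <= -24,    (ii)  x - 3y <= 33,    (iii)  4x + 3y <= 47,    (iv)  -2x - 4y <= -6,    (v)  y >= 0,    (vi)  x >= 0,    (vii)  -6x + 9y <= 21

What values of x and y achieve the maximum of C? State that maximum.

Feasible corners and C = 4x - 12y:
  (106/11, 31/11) → C = 52/11
  (4, 0) → C = 16
  (47/4, 0) → C = 47

The binding constraints are 4x + 3y = 47 and y = 0.
Solving simultaneously gives x = 47/4, y = 0.

x = 47/4, y = 0, maximum C = 47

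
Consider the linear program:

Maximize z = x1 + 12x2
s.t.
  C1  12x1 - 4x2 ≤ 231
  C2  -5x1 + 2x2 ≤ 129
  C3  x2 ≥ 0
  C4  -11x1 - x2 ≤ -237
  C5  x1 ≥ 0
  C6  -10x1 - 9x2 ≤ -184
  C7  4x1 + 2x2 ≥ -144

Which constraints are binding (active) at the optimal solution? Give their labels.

Extreme points and z = x1 + 12x2:
  (489/2, 2703/4) → z = 16707/2
  (1179/56, 303/56) → z = 4815/56
  (115/9, 868/9) → z = 10531/9

The maximum is at (489/2, 2703/4). Substituting into each constraint, equality holds for C1 and C2; the remaining constraints have slack.

C1 and C2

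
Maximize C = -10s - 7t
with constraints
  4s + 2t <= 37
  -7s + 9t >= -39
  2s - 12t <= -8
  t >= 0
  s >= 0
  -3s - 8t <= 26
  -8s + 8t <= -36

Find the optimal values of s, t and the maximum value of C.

s = 31/5, t = 17/10, maximum C = -739/10

The optimum lies where 2s - 12t = -8 and -8s + 8t = -36.
Solving simultaneously gives s = 31/5, t = 17/10.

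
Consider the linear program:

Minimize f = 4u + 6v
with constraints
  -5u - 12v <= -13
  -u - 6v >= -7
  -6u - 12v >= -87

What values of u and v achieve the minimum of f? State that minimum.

u = -1/3, v = 11/9, minimum f = 6

Feasible corners and f = 4u + 6v:
  (-1/3, 11/9) → f = 6
  (74, -119/4) → f = 235/2
  (73/4, -15/8) → f = 247/4

At the optimal vertex, -5u - 12v = -13 and -u - 6v = -7.
Solving simultaneously gives u = -1/3, v = 11/9.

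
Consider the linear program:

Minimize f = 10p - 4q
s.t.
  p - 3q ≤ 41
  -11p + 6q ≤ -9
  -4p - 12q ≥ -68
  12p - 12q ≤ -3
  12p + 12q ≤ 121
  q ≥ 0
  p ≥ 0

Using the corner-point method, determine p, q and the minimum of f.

p = 21/10, q = 47/20, minimum f = 58/5

Feasible corners and f = 10p - 4q:
  (43/13, 178/39) → f = 578/39
  (21/10, 47/20) → f = 58/5
  (65/16, 69/16) → f = 187/8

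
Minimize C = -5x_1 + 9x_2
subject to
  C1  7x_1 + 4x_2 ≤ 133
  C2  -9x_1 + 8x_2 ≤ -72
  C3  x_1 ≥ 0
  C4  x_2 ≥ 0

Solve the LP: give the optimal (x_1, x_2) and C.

x_1 = 19, x_2 = 0, minimum C = -95

The optimum lies where 7x_1 + 4x_2 = 133 and x_2 = 0.
Solving simultaneously gives x_1 = 19, x_2 = 0.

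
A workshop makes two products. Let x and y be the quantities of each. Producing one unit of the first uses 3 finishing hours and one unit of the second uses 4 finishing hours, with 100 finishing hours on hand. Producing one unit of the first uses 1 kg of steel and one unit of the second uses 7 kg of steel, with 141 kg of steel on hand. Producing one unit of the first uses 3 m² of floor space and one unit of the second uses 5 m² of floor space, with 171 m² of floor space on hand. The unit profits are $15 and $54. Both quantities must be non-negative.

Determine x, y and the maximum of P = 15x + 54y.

Corner points and P = 15x + 54y:
  (0, 0) → P = 0
  (0, 141/7) → P = 7614/7
  (100/3, 0) → P = 500
  (8, 19) → P = 1146

The binding constraints are 3x + 4y = 100 and x + 7y = 141.
Solving simultaneously gives x = 8, y = 19.

x = 8, y = 19, maximum P = 1146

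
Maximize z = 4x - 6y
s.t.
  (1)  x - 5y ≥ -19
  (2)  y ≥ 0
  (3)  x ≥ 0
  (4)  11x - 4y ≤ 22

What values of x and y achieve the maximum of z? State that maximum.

Vertices and z = 4x - 6y:
  (0, 19/5) → z = -114/5
  (62/17, 77/17) → z = -214/17
  (0, 0) → z = 0
  (2, 0) → z = 8

x = 2, y = 0, maximum z = 8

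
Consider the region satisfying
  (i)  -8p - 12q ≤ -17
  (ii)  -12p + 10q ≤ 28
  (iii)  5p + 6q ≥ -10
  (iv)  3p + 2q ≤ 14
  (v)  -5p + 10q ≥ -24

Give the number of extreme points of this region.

4

Of the 10 pairwise boundary intersections, those satisfying every inequality are:
  (-83/112, 107/56)
  (229/70, -107/140)
  (14/9, 14/3)
  (47/10, -1/20)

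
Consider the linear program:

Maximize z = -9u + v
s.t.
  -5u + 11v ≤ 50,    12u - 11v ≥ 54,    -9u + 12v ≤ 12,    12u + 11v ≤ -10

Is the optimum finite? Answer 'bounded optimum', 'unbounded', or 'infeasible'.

unbounded

From the feasible point (11/6, -32/11), moving in the direction (-11, -12) keeps every constraint satisfied while z increases without bound.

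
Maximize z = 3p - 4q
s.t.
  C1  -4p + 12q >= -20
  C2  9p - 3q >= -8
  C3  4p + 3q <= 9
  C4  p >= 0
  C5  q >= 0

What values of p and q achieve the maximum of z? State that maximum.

p = 9/4, q = 0, maximum z = 27/4

Corner points and z = 3p - 4q:
  (1/13, 113/39) → z = -443/39
  (0, 8/3) → z = -32/3
  (9/4, 0) → z = 27/4
  (0, 0) → z = 0

The binding constraints are 4p + 3q = 9 and q = 0.
Solving simultaneously gives p = 9/4, q = 0.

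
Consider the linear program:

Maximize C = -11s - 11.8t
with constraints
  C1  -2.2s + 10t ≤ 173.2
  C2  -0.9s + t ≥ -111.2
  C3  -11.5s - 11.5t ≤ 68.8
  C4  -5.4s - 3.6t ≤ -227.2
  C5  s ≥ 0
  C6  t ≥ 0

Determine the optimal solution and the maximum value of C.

Corner points and C = -11s - 11.8t:
  (189, 589/10) → C = -138701/50
  (10303/387, 17939/774) → C = -730577/1290
  (1112/9, 0) → C = -12232/9
  (1136/27, 0) → C = -12496/27

At the optimal vertex, -5.4s - 3.6t = -227.2 and t = 0.
Solving simultaneously gives s = 1136/27, t = 0.

s = 1136/27, t = 0, maximum C = -12496/27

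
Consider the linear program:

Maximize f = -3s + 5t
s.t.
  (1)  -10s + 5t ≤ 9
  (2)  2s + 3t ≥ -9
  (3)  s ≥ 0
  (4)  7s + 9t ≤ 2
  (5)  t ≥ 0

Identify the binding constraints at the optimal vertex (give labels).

(3) and (4)

Corner points and f = -3s + 5t:
  (0, 2/9) → f = 10/9
  (0, 0) → f = 0
  (2/7, 0) → f = -6/7

The maximum is at (0, 2/9). Substituting into each constraint, equality holds for (3) and (4); the remaining constraints have slack.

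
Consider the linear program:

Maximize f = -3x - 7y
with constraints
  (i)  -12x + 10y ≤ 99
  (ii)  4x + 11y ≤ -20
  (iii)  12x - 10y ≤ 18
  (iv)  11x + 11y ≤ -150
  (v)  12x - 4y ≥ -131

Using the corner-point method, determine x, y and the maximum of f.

Corner points and f = -3x - 7y:
  (-2589/242, -711/242) → f = 6372/121
  (-457/36, -16/3) → f = 905/12
  (-651/121, -999/121) → f = 8946/121
  (-691/36, -149/6) → f = 2777/12

The binding constraints are 12x - 10y = 18 and 12x - 4y = -131.
Solving simultaneously gives x = -691/36, y = -149/6.

x = -691/36, y = -149/6, maximum f = 2777/12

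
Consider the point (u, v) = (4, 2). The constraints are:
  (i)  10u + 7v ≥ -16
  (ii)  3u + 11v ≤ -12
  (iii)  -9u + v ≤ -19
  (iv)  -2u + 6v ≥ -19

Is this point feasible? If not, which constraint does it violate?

Constraint (ii): 3u + 11v = 34, which is not ≤ -12. All other constraints are satisfied.

not feasible — violates (ii)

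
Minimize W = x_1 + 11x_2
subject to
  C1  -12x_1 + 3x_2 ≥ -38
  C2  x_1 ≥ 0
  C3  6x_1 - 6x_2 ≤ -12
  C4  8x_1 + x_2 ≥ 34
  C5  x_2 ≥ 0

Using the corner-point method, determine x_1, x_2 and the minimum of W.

The feasible region is unbounded (it extends along (0, 1), (1, 4)), but W strictly increases along every unbounded feasible direction, so there is no improving ray and the minimum is attained at a vertex.

The optimum lies where 6x_1 - 6x_2 = -12 and 8x_1 + x_2 = 34.
Solving simultaneously gives x_1 = 32/9, x_2 = 50/9.

x_1 = 32/9, x_2 = 50/9, minimum W = 194/3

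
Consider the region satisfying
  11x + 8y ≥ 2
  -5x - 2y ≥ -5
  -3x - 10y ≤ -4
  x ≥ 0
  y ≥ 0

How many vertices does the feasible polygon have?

Of the 10 pairwise boundary intersections, those satisfying every inequality are:
  (21/22, 5/44)
  (0, 5/2)
  (0, 2/5)

3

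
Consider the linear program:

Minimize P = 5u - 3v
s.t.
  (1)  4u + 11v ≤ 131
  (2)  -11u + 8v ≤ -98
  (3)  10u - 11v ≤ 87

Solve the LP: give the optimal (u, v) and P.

u = 382/41, v = 23/41, minimum P = 1841/41

Extreme points and P = 5u - 3v:
  (2126/153, 1049/153) → P = 7483/153
  (109/7, 481/77) → P = 4552/77
  (382/41, 23/41) → P = 1841/41

At the optimal vertex, -11u + 8v = -98 and 10u - 11v = 87.
Solving simultaneously gives u = 382/41, v = 23/41.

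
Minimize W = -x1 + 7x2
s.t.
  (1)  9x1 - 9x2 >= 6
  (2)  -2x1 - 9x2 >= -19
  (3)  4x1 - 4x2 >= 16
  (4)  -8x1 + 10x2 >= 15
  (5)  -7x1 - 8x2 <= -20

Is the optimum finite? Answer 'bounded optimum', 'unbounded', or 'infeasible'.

infeasible

The boundaries -2x1 - 9x2 = -19 and 4x1 - 4x2 = 16 meet at (5, 1), but that point violates -8x1 + 10x2 ≥ 15. Every candidate vertex is excluded by some other constraint, so the feasible region is empty.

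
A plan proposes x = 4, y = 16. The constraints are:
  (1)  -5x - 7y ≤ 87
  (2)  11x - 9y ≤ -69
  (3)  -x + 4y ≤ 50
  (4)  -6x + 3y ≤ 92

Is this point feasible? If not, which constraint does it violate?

Constraint (3): -x + 4y = 60, which is not ≤ 50. All other constraints are satisfied.

not feasible — violates (3)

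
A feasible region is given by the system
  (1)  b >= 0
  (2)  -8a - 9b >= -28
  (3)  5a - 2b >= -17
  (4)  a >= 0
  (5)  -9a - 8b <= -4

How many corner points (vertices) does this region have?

4

Of the 10 pairwise boundary intersections, those satisfying every inequality are:
  (7/2, 0)
  (4/9, 0)
  (0, 28/9)
  (0, 1/2)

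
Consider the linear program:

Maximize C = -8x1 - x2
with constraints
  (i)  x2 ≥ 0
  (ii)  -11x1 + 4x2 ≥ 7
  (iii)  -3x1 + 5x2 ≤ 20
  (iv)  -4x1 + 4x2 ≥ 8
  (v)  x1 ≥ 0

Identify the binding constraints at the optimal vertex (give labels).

Feasible corners and C = -8x1 - x2:
  (45/43, 199/43) → C = -13
  (1/7, 15/7) → C = -23/7
  (0, 4) → C = -4
  (0, 2) → C = -2

The maximum is at (0, 2). Substituting into each constraint, equality holds for (iv) and (v); the remaining constraints have slack.

(iv) and (v)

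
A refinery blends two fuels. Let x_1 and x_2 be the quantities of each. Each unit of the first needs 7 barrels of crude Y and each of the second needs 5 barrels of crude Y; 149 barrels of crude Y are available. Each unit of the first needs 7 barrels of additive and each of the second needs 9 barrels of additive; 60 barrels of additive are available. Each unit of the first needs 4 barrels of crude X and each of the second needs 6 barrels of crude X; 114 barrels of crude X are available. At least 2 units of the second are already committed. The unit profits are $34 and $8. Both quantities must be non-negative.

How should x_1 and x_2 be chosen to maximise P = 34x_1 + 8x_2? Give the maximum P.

Extreme points and P = 34x_1 + 8x_2:
  (0, 20/3) → P = 160/3
  (0, 2) → P = 16
  (6, 2) → P = 220

The optimum lies where 7x_1 + 9x_2 = 60 and x_2 = 2.
Solving simultaneously gives x_1 = 6, x_2 = 2.

x_1 = 6, x_2 = 2, maximum P = 220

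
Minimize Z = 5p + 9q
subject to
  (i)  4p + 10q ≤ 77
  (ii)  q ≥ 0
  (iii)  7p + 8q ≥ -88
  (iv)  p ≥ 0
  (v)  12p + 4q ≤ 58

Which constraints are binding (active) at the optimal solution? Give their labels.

Corner points and Z = 5p + 9q:
  (0, 77/10) → Z = 693/10
  (34/13, 173/26) → Z = 1897/26
  (0, 0) → Z = 0
  (29/6, 0) → Z = 145/6

The minimum is at (0, 0). Substituting into each constraint, equality holds for (ii) and (iv); the remaining constraints have slack.

(ii) and (iv)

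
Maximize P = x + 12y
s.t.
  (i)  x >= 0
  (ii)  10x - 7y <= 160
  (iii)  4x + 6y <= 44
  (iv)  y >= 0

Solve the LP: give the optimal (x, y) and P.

Extreme points and P = x + 12y:
  (0, 22/3) → P = 88
  (0, 0) → P = 0
  (11, 0) → P = 11

x = 0, y = 22/3, maximum P = 88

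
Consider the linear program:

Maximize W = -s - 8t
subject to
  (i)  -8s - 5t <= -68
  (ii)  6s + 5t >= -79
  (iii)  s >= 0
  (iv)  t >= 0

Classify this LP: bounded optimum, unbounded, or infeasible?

Vertices and W = -s - 8t:
  (0, 68/5) → W = -544/5
  (17/2, 0) → W = -17/2
The feasible region has finitely many vertices and no improving ray; the maximum is -17/2 at (17/2, 0).

bounded optimum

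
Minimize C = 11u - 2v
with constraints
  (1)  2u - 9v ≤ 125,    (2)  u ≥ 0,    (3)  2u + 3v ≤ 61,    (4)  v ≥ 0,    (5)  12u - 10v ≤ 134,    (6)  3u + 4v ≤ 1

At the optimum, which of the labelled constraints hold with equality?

Feasible corners and C = 11u - 2v:
  (0, 0) → C = 0
  (0, 1/4) → C = -1/2
  (1/3, 0) → C = 11/3

The minimum is at (0, 1/4). Substituting into each constraint, equality holds for (2) and (6); the remaining constraints have slack.

(2) and (6)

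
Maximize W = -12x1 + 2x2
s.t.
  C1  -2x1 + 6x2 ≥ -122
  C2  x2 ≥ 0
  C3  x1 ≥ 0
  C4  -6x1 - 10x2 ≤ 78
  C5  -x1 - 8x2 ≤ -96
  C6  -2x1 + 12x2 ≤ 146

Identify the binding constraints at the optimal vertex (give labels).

Corner points and W = -12x1 + 2x2:
  (776/11, 35/11) → W = -9242/11
  (195, 134/3) → W = -6752/3
  (0, 12) → W = 24
  (0, 73/6) → W = 73/3

The maximum is at (0, 73/6). Substituting into each constraint, equality holds for C3 and C6; the remaining constraints have slack.

C3 and C6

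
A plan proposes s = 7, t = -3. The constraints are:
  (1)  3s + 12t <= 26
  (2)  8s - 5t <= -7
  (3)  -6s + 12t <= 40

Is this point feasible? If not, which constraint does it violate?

Constraint (2): 8s - 5t = 71, which is not ≤ -7. All other constraints are satisfied.

not feasible — violates (2)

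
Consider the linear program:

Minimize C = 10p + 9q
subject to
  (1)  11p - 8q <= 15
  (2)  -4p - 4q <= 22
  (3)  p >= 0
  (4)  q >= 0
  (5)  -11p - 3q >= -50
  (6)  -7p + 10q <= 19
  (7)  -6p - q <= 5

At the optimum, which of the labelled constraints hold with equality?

Feasible corners and C = 10p + 9q:
  (15/11, 0) → C = 150/11
  (445/121, 35/11) → C = 7915/121
  (0, 0) → C = 0
  (0, 19/10) → C = 171/10
  (443/131, 559/131) → C = 9461/131

The minimum is at (0, 0). Substituting into each constraint, equality holds for (3) and (4); the remaining constraints have slack.

(3) and (4)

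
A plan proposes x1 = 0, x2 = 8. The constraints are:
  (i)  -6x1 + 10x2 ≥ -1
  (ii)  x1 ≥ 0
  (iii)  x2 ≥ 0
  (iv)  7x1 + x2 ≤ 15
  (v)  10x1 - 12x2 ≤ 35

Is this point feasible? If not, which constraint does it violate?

feasible

(i): 80 ≥ -1 ✓
(ii): 0 ≥ 0 ✓
(iii): 8 ≥ 0 ✓
(iv): 8 ≤ 15 ✓
(v): -96 ≤ 35 ✓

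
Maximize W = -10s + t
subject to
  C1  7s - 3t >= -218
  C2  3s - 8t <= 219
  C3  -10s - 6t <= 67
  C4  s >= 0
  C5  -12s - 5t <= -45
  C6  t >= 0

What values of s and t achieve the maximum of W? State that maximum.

s = 0, t = 218/3, maximum W = 218/3

Vertices and W = -10s + t:
  (0, 218/3) → W = 218/3
  (73, 0) → W = -730
  (0, 9) → W = 9
  (15/4, 0) → W = -75/2
The feasible region is unbounded (it extends along (3, 7), (8, 3)), but W strictly decreases along every unbounded feasible direction, so there is no improving ray and the maximum is attained at a vertex.

The optimum lies where 7s - 3t = -218 and s = 0.
Solving simultaneously gives s = 0, t = 218/3.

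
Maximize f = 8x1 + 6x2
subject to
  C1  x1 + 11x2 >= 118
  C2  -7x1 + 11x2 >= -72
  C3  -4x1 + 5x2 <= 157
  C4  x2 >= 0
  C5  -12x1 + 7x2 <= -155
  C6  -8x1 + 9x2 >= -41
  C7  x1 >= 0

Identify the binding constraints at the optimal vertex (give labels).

C3 and C6

Corner points and f = 8x1 + 6x2:
  (937/16, 313/4) → f = 938
  (809/2, 355) → f = 5366
  (277/13, 187/13) → f = 3338/13

The maximum is at (809/2, 355). Substituting into each constraint, equality holds for C3 and C6; the remaining constraints have slack.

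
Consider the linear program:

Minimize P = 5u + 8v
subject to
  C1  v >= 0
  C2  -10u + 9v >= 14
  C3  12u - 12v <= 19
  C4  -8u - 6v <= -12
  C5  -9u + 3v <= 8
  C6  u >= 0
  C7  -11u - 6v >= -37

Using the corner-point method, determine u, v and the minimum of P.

u = 2/11, v = 58/33, minimum P = 494/33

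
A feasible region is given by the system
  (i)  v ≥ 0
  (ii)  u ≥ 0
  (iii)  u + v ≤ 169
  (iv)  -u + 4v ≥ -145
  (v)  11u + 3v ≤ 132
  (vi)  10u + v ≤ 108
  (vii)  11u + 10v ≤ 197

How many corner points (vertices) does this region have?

5

The feasible vertices (each the meet of two boundaries and inside every other half-plane) are:
  (0, 0)
  (54/5, 0)
  (0, 197/10)
  (192/19, 132/19)
  (729/77, 65/7)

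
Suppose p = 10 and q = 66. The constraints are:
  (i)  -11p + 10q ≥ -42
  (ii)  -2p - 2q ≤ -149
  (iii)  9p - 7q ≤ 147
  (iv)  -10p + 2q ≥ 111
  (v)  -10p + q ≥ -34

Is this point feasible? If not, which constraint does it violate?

not feasible — violates (iv)

Constraint (iv): -10p + 2q = 32, which is not ≥ 111. All other constraints are satisfied.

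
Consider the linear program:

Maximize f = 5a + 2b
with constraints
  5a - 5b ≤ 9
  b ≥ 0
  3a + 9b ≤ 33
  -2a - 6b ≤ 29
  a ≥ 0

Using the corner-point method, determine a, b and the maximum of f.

a = 41/10, b = 23/10, maximum f = 251/10

Corner points and f = 5a + 2b:
  (9/5, 0) → f = 9
  (41/10, 23/10) → f = 251/10
  (0, 0) → f = 0
  (0, 11/3) → f = 22/3

The binding constraints are 5a - 5b = 9 and 3a + 9b = 33.
Solving simultaneously gives a = 41/10, b = 23/10.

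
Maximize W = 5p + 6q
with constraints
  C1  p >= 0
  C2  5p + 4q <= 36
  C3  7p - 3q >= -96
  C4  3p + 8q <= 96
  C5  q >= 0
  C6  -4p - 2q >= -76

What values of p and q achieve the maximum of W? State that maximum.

p = 0, q = 9, maximum W = 54

Extreme points and W = 5p + 6q:
  (0, 9) → W = 54
  (0, 0) → W = 0
  (36/5, 0) → W = 36

The binding constraints are p = 0 and 5p + 4q = 36.
Solving simultaneously gives p = 0, q = 9.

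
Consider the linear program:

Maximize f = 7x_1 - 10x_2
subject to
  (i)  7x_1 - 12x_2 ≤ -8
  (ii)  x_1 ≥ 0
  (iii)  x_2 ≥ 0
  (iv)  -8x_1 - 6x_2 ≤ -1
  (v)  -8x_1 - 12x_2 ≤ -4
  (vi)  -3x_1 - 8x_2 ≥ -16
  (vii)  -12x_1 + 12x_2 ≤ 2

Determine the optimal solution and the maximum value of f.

Vertices and f = 7x_1 - 10x_2:
  (32/23, 34/23) → f = -116/23
  (6/5, 41/30) → f = -79/15
  (4/3, 3/2) → f = -17/3

x_1 = 32/23, x_2 = 34/23, maximum f = -116/23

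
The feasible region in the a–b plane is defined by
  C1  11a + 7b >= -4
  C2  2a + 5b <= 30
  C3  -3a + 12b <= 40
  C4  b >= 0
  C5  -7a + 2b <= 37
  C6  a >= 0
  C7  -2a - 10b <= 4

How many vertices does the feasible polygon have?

4

Pairwise boundary intersections that survive every other constraint:
  (160/39, 170/39)
  (15, 0)
  (0, 10/3)
  (0, 0)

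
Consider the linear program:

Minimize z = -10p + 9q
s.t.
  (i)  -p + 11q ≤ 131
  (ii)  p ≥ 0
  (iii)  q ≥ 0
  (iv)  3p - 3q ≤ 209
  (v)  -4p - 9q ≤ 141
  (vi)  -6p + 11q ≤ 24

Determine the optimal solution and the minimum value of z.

p = 1346/15, q = 301/15, minimum z = -10751/15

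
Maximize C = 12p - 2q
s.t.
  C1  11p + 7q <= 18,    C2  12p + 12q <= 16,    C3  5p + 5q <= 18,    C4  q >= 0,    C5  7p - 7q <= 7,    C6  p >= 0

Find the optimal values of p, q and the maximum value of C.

Corner points and C = 12p - 2q:
  (7/6, 1/6) → C = 41/3
  (0, 4/3) → C = -8/3
  (1, 0) → C = 12
  (0, 0) → C = 0

At the optimal vertex, 12p + 12q = 16 and 7p - 7q = 7.
Solving simultaneously gives p = 7/6, q = 1/6.

p = 7/6, q = 1/6, maximum C = 41/3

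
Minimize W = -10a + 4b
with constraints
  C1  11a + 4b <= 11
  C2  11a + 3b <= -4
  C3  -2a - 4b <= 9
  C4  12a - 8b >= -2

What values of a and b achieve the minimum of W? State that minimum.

a = 11/38, b = -91/38, minimum W = -237/19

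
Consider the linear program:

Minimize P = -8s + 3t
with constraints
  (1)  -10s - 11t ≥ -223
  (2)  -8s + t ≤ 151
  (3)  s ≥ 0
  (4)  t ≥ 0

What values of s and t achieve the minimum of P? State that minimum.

Vertices and P = -8s + 3t:
  (0, 223/11) → P = 669/11
  (223/10, 0) → P = -892/5
  (0, 0) → P = 0

s = 223/10, t = 0, minimum P = -892/5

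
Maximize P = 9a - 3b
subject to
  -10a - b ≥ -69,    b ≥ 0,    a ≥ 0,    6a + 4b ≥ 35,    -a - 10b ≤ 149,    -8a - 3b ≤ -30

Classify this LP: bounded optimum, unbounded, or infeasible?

Corner points and P = 9a - 3b:
  (69/10, 0) → P = 621/10
  (0, 69) → P = -207
  (35/6, 0) → P = 105/2
  (0, 10) → P = -30
  (15/14, 50/7) → P = -165/14
The feasible region has finitely many vertices and no improving ray; the maximum is 621/10 at (69/10, 0).

bounded optimum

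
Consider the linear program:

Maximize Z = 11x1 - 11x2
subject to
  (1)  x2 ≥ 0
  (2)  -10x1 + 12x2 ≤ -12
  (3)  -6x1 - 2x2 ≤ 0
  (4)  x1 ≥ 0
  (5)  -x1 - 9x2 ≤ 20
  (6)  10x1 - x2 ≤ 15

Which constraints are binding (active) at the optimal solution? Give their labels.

Feasible corners and Z = 11x1 - 11x2:
  (6/5, 0) → Z = 66/5
  (3/2, 0) → Z = 33/2
  (84/55, 3/11) → Z = 69/5

The maximum is at (3/2, 0). Substituting into each constraint, equality holds for (1) and (6); the remaining constraints have slack.

(1) and (6)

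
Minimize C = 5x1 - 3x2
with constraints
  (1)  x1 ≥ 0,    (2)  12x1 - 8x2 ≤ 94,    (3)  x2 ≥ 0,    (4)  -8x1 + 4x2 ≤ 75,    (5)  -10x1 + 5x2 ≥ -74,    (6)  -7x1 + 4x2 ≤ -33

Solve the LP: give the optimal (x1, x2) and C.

x1 = 131/5, x2 = 188/5, minimum C = 91/5

Vertices and C = 5x1 - 3x2:
  (37/5, 0) → C = 37
  (33/7, 0) → C = 165/7
  (131/5, 188/5) → C = 91/5

The optimum lies where -10x1 + 5x2 = -74 and -7x1 + 4x2 = -33.
Solving simultaneously gives x1 = 131/5, x2 = 188/5.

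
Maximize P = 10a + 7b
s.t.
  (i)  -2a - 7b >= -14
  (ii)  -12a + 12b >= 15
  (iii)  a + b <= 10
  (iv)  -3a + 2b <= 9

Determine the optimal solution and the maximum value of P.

a = 7/12, b = 11/6, maximum P = 56/3

Vertices and P = 10a + 7b:
  (7/12, 11/6) → P = 56/3
  (-7/5, 12/5) → P = 14/5
  (-13/2, -21/4) → P = -407/4

The optimum lies where -2a - 7b = -14 and -12a + 12b = 15.
Solving simultaneously gives a = 7/12, b = 11/6.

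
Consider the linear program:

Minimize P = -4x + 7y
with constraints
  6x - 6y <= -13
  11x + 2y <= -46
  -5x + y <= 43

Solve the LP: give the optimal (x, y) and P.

x = -245/24, y = -193/24, minimum P = -371/24

Feasible corners and P = -4x + 7y:
  (-151/39, -133/78) → P = 277/78
  (-245/24, -193/24) → P = -371/24
  (-44/7, 81/7) → P = 743/7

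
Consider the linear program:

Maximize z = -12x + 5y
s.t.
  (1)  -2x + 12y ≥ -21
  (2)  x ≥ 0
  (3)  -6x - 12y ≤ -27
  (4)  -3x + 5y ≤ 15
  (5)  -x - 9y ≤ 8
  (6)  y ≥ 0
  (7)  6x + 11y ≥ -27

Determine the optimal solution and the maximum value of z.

Feasible corners and z = -12x + 5y:
  (21/2, 0) → z = -126
  (0, 9/4) → z = 45/4
  (0, 3) → z = 15
  (9/2, 0) → z = -54
The feasible region is unbounded (it extends along (6, 1), (5, 3)), but z strictly decreases along every unbounded feasible direction, so there is no improving ray and the maximum is attained at a vertex.

The binding constraints are x = 0 and -3x + 5y = 15.
Solving simultaneously gives x = 0, y = 3.

x = 0, y = 3, maximum z = 15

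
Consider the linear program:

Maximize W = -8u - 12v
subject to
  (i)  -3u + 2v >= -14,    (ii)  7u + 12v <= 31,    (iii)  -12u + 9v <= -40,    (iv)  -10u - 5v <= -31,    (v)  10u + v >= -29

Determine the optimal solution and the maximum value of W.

u = 132/35, v = -47/35, maximum W = -492/35

Extreme points and W = -8u - 12v:
  (23/5, -1/10) → W = -178/5
  (132/35, -47/35) → W = -492/35
  (11/3, 4/9) → W = -104/3
  (479/150, -14/75) → W = -1748/75

The optimum lies where -3u + 2v = -14 and -10u - 5v = -31.
Solving simultaneously gives u = 132/35, v = -47/35.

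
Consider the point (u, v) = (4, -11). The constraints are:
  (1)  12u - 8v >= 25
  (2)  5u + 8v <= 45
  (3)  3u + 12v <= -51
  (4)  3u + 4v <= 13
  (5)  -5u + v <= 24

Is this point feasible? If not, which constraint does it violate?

feasible

(1): 136 ≥ 25 ✓
(2): -68 ≤ 45 ✓
(3): -120 ≤ -51 ✓
(4): -32 ≤ 13 ✓
(5): -31 ≤ 24 ✓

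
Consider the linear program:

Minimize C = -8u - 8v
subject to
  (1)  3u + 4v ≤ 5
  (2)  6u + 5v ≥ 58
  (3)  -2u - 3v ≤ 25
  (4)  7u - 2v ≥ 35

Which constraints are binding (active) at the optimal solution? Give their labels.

(1) and (3)

Feasible corners and C = -8u - 8v:
  (23, -16) → C = -56
  (115, -85) → C = -240
  (299/8, -133/4) → C = -33

The minimum is at (115, -85). Substituting into each constraint, equality holds for (1) and (3); the remaining constraints have slack.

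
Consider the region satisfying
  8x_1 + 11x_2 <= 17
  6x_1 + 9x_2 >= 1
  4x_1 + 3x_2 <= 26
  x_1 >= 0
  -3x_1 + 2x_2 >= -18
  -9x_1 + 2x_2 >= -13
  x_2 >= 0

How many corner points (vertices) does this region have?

The feasible vertices (each the meet of two boundaries and inside every other half-plane) are:
  (0, 17/11)
  (177/115, 49/115)
  (0, 1/9)
  (1/6, 0)
  (13/9, 0)

5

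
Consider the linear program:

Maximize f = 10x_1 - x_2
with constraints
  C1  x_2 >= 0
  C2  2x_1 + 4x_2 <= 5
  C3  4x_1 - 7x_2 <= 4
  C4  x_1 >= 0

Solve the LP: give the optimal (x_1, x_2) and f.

Extreme points and f = 10x_1 - x_2:
  (1, 0) → f = 10
  (0, 0) → f = 0
  (17/10, 2/5) → f = 83/5
  (0, 5/4) → f = -5/4

x_1 = 17/10, x_2 = 2/5, maximum f = 83/5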